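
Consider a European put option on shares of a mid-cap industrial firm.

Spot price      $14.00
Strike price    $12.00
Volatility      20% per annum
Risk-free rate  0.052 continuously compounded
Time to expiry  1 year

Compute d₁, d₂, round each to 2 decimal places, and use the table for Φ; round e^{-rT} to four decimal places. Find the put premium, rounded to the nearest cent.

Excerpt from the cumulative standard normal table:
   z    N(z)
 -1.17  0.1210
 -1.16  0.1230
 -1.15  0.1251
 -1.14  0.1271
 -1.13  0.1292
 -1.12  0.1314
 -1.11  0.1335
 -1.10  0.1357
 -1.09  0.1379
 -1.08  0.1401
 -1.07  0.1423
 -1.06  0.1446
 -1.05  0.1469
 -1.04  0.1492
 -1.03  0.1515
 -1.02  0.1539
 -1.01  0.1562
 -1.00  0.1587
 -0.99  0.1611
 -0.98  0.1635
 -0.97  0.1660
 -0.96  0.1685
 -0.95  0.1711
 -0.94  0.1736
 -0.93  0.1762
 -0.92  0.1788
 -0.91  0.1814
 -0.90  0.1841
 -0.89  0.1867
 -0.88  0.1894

σ√T = 0.2·√1 = 0.2000
d₁ = [ln(14/12) + (0.052 + ½·0.2²)·1] / (σ√T) = (0.1542 + 0.0720) / 0.2000 = 1.1308 → 1.13
d₂ = 1.1308 − 0.2000 = 0.9308 → 0.93
e^(−rT) = e^(−0.052·1) = 0.9493
N(−d₂) = N(-0.93) = 0.1762;  N(−d₁) = N(-1.13) = 0.1292
P = 12·0.9493·0.1762 − 14·0.1292 = 2.0072 − 1.8088 = 0.1984

$0.20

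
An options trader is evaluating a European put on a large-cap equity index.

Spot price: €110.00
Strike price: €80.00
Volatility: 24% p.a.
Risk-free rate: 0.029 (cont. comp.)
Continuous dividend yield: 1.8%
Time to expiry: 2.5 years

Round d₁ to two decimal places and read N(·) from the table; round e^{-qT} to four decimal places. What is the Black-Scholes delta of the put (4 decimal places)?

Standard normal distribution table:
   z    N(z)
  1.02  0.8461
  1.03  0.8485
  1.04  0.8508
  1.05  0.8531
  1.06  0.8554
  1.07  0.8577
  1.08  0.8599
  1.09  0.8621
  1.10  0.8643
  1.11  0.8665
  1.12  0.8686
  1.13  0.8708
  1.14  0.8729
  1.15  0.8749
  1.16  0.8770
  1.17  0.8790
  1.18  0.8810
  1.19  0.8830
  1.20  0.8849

-0.1297

T = 2.5;  σ√T = 0.3795
d₁ = [ln(110/80) + (0.029 − 0.018 + 0.24²/2)·2.5] / 0.3795 = [0.3185 + 0.0995] / 0.3795 = 1.1014 ≈ 1.10
N(d₁) = N(1.10) = 0.8643
Δ_put = exp(−qT)·(N(d₁) − 1) = 0.9560·(0.8643 − 1) = -0.1297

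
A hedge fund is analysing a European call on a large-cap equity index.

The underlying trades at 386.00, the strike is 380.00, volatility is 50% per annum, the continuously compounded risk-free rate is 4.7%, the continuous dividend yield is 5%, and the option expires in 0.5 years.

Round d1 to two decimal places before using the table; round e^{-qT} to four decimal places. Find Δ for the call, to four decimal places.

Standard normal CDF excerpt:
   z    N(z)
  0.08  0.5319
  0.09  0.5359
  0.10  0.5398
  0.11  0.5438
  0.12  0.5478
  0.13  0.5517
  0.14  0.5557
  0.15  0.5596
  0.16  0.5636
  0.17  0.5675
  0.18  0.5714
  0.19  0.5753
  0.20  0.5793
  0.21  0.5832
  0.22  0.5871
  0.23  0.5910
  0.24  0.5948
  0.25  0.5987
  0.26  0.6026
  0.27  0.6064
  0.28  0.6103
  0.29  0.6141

σ√T = 0.5 × 0.7071 = 0.3536
d₁ = [ln(386/380) + (0.047 − 0.05 + ½·0.5²)·0.5] / (σ√T) = (0.0157 + 0.0610) / 0.3536 = 0.2168 which rounds to 0.22
N(d₁) = N(0.22) = 0.5871
Δ_call = e^(−qT)·N(d₁) = 0.9753·0.5871 = 0.5726

0.5726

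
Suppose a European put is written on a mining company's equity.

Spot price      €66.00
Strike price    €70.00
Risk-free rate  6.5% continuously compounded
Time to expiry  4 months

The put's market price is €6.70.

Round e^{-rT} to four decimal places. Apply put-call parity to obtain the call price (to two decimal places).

€4.20

e^(−rT) = e^(−0.065·0.3333) = 0.9786
Put-call parity: C − P = S − K·e^(−rT) = 66 − 70·0.9786 = 66 − 68.5020 = -2.5020
C = P + (C − P) = 6.70 + (-2.5020) = 4.1980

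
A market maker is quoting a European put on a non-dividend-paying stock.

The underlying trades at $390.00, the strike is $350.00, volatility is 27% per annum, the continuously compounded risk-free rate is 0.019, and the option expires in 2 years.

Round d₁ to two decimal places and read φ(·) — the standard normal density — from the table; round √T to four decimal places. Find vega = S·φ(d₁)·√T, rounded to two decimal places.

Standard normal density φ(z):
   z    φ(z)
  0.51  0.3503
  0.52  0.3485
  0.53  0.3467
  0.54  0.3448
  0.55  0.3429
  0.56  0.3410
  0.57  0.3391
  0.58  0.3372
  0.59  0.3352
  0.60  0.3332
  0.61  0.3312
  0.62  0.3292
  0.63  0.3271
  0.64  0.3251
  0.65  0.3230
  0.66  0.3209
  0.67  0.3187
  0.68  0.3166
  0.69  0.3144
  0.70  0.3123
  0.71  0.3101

187.03

T = 2;  σ√T = 0.3818
ln(S/K) + (r + σ²/2)T = ln(390/350) + (0.019 + 0.27²/2)·2 = 0.1082 + 0.1109 = 0.2191
d₁ = 0.2191 / 0.3818 = 0.5738 ⇒ 0.57
√T = √2 = 1.4142
φ(d₁) = φ(0.57) = 0.3391
vega = S·φ(d₁)·√T = 390·0.3391·1.4142 = 187.0265
(Call and put vega coincide under Black-Scholes.)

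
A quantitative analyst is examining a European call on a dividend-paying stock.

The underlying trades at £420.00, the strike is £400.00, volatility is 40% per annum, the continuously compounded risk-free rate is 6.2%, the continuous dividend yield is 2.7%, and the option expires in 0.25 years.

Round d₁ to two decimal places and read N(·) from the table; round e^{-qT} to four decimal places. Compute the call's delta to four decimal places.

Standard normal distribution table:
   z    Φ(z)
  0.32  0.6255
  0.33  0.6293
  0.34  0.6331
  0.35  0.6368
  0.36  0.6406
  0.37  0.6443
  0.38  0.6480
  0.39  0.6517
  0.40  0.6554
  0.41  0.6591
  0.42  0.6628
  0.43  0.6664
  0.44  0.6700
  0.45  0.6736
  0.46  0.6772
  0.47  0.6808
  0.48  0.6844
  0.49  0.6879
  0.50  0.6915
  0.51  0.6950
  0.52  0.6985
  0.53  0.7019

σ√T = 0.4·√0.25 = 0.2000
d₁ = [ln(420/400) + (0.062 − 0.027 + 0.4²/2)·0.25] / 0.2000 = [0.0488 + 0.0288] / 0.2000 = 0.3877 ⇒ 0.39
N(d₁) = N(0.39) = 0.6517
Δ_call = exp(−qT)·N(d₁) = 0.9933·0.6517 = 0.6473

0.6473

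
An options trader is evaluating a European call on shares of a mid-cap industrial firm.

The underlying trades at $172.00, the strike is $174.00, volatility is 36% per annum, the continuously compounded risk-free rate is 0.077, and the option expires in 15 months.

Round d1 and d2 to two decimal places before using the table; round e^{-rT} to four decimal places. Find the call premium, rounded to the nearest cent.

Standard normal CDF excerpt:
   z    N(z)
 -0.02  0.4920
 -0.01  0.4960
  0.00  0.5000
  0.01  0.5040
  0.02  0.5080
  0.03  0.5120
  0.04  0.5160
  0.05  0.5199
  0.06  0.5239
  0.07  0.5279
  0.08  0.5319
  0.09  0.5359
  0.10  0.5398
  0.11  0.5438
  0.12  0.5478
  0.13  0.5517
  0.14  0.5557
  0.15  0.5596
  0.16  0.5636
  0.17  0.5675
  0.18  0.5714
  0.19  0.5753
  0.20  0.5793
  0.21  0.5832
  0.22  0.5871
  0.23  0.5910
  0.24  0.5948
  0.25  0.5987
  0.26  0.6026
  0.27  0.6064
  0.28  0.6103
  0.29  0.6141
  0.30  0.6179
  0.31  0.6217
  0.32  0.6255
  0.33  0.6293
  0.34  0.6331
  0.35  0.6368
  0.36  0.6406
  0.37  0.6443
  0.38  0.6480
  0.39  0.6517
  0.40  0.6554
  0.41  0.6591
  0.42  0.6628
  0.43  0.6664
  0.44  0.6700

$33.72

σ√T = 0.36 × 1.1180 = 0.4025
d₁ = [ln(172/174) + (0.077 + 0.36²/2)·1.25] / 0.4025 = [-0.0116 + 0.1772] / 0.4025 = 0.4117 ≈ 0.41
d₂ = d₁ − σ√T = 0.4117 − 0.4025 = 0.0092 ≈ 0.01
e^(−rT) = e^(−0.077·1.25) = 0.9082
N(d₁) = N(0.41) = 0.6591;  N(d₂) = N(0.01) = 0.5040
C = 172·0.6591 − 174·0.9082·0.5040 = 113.3652 − 79.6455 = 33.7197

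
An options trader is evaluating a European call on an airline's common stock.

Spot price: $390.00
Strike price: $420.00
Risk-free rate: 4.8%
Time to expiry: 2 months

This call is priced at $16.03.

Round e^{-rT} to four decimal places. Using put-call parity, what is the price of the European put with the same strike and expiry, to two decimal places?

exp(−rT) = exp(−0.048·0.1667) = 0.9920
Put-call parity: C − P = S − K·e^(−rT) = 390 − 420·0.9920 = 390 − 416.6400 = -26.6400
P = C − (C − P) = 16.03 − (-26.6400) = 42.6700

$42.67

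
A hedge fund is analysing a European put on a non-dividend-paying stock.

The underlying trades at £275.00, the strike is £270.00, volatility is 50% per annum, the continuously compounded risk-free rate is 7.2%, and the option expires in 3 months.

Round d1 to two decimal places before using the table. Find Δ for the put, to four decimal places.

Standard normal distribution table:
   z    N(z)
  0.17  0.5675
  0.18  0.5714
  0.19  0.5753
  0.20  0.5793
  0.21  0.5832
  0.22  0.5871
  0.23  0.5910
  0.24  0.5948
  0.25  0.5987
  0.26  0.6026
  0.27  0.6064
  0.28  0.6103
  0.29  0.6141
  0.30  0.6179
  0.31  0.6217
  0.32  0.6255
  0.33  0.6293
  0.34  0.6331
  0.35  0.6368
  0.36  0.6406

T = 0.25;  σ√T = 0.2500
ln(S/K) + (r + σ²/2)T = ln(275/270) + (0.072 + 0.5²/2)·0.25 = 0.0183 + 0.0493 = 0.0676
d₁ = 0.0676 / 0.2500 = 0.2704 → 0.27
N(d₁) = N(0.27) = 0.6064
Δ_put = N(d₁) − 1 = 0.6064 − 1 = -0.3936

-0.3936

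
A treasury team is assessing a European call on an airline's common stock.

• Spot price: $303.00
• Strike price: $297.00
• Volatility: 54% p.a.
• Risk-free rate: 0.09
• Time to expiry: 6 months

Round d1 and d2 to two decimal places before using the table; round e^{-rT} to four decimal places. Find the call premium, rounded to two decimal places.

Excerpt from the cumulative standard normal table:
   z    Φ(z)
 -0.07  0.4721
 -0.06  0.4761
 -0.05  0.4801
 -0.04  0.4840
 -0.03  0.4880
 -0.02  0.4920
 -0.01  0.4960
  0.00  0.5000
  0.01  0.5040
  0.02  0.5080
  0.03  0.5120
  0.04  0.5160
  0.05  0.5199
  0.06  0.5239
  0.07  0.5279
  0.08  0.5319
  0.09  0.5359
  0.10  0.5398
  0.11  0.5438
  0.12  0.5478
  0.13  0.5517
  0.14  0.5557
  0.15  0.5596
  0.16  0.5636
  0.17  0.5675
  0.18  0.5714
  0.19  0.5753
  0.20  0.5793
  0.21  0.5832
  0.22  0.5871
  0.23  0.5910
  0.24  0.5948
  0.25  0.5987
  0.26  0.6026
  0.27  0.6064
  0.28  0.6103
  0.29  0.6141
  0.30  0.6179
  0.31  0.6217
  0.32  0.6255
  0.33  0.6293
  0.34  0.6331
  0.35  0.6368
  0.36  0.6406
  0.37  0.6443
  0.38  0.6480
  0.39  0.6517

$54.41

T = 0.5;  σ√T = 0.3818
ln(S/K) + (r + σ²/2)T = ln(303/297) + (0.09 + 0.54²/2)·0.5 = 0.0200 + 0.1179 = 0.1379
d₁ = 0.1379 / 0.3818 = 0.3611 which rounds to 0.36
d₂ = d₁ − σ√T = 0.3611 − 0.3818 = -0.0207 which rounds to -0.02
e^(−rT) = e^(−0.09·0.5) = 0.9560
N(d₁) = N(0.36) = 0.6406;  N(d₂) = N(-0.02) = 0.4920
C = 303·0.6406 − 297·0.9560·0.4920 = 194.1018 − 139.6945 = 54.4073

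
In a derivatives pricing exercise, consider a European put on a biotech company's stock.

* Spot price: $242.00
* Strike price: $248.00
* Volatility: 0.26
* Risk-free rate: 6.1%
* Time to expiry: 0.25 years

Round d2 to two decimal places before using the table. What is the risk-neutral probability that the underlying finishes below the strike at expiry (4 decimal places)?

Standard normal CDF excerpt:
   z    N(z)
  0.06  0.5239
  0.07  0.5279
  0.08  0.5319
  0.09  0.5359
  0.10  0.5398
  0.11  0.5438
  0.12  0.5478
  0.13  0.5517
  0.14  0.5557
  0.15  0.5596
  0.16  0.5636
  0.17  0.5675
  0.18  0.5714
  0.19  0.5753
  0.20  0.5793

T = 0.25;  σ√T = 0.1300
d₁ = [ln(242/248) + (0.061 + 0.26²/2)·0.25] / 0.1300 = [-0.0245 + 0.0237] / 0.1300 = -0.0061 which rounds to -0.01
d₂ = d₁ − σ√T = -0.0061 − 0.1300 = -0.1361 which rounds to -0.14
Risk-neutral Pr[S_T < K] = N(−d₂) = N(0.14) = 0.5557

0.5557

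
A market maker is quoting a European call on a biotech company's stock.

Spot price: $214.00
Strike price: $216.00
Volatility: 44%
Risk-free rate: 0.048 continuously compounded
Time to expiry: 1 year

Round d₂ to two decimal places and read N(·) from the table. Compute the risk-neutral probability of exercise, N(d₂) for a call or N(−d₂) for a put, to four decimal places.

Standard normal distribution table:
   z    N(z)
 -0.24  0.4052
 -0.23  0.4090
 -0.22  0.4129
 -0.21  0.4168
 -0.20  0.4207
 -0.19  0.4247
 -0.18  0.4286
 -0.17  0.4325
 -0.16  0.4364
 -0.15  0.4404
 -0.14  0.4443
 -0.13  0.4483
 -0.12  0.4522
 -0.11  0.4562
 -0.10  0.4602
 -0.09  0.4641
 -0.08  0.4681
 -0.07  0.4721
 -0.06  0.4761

σ√T = 0.44·√1 = 0.4400
d₁ = [ln(214/216) + (0.048 + ½·0.44²)·1] / (σ√T) = (-0.0093 + 0.1448) / 0.4400 = 0.3079 which rounds to 0.31
d₂ = 0.3079 − 0.4400 = -0.1321 which rounds to -0.13
Pr(exercise) under Q = N(d₂) = 0.4483

0.4483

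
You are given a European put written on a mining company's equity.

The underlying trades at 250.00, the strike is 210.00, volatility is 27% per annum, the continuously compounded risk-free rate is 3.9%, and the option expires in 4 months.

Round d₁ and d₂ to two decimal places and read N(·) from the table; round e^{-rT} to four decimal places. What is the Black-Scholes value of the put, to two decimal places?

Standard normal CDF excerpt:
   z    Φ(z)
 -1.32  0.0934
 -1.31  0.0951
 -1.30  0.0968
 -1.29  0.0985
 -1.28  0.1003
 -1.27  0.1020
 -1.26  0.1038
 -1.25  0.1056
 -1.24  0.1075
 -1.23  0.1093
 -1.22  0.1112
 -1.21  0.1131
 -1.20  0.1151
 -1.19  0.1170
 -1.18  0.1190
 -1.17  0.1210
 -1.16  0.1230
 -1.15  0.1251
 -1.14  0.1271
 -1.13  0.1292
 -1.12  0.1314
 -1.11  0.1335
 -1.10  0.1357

2.16

T = 0.3333;  σ√T = 0.1559
d₁ = [ln(250/210) + (0.039 + 0.27²/2)·0.3333] / 0.1559 = [0.1744 + 0.0251] / 0.1559 = 1.2798 which rounds to 1.28
d₂ = d₁ − σ√T = 1.2798 − 0.1559 = 1.1239 which rounds to 1.12
exp(−rT) = exp(−0.039·0.3333) = 0.9871
P = 210·0.9871·N(-1.12) − 250·N(-1.28) = 210·0.9871·0.1314 − 250·0.1003 = 27.2380 − 25.0750 = 2.1630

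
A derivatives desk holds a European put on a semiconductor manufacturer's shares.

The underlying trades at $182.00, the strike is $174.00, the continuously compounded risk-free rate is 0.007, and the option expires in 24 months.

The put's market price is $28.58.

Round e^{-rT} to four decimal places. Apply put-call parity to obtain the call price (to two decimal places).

exp(−rT) = exp(−0.007·2) = 0.9861
Put-call parity: C − P = S − K·e^(−rT) = 182 − 174·0.9861 = 182 − 171.5814 = 10.4186
C = P + (C − P) = 28.58 + (10.4186) = 38.9986

$39.00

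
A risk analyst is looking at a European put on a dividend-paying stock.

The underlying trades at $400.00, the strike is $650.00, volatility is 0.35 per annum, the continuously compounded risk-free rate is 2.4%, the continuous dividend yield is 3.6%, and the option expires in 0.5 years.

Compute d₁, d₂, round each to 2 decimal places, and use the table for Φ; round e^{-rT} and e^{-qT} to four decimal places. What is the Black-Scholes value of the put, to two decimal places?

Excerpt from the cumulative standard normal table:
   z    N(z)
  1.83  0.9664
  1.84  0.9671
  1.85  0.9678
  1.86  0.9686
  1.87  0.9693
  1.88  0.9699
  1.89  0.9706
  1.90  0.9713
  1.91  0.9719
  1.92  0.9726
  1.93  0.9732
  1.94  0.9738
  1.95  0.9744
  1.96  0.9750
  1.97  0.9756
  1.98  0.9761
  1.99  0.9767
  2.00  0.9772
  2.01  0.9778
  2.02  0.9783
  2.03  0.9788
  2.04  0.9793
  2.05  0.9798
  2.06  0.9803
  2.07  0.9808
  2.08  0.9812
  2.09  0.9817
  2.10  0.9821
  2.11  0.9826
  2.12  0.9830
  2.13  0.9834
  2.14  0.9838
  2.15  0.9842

T = 0.5;  σ√T = 0.2475
d₁ = [ln(400/650) + (0.024 − 0.036 + 0.35²/2)·0.5] / 0.2475 = [-0.4855 + 0.0246] / 0.2475 = -1.8622 ⇒ -1.86
d₂ = d₁ − σ√T = -1.8622 − 0.2475 = -2.1097 ⇒ -2.11
exp(−qT) = exp(−0.036·0.5) = 0.9822;  exp(−rT) = exp(−0.024·0.5) = 0.9881
P = 650·0.9881·N(2.11) − 400·0.9822·N(1.86) = 650·0.9881·0.9826 − 400·0.9822·0.9686 = 631.0896 − 380.5436 = 250.5460

$250.55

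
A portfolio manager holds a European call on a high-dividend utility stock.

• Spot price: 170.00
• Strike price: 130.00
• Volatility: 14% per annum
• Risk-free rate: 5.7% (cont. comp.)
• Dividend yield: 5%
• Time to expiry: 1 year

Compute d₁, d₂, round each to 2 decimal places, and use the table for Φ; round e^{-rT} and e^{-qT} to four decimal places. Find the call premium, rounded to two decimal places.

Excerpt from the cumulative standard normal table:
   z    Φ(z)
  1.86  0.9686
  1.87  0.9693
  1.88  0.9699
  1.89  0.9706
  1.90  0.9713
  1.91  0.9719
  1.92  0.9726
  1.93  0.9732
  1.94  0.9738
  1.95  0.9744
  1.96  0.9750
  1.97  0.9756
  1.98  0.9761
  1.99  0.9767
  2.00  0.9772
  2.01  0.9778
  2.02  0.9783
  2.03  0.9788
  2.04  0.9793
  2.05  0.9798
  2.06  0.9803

39.08

T = 1;  σ√T = 0.1400
d₁ = [ln(170/130) + (0.057 − 0.05 + 0.14²/2)·1] / 0.1400 = [0.2683 + 0.0168] / 0.1400 = 2.0362 ⇒ 2.04
d₂ = d₁ − σ√T = 2.0362 − 0.1400 = 1.8962 ⇒ 1.90
e^(−qT) = e^(−0.05·1) = 0.9512;  e^(−rT) = e^(−0.057·1) = 0.9446
N(d₁) = N(2.04) = 0.9793;  N(d₂) = N(1.90) = 0.9713
C = 170·0.9512·0.9793 − 130·0.9446·0.9713 = 158.3567 − 119.2737 = 39.0830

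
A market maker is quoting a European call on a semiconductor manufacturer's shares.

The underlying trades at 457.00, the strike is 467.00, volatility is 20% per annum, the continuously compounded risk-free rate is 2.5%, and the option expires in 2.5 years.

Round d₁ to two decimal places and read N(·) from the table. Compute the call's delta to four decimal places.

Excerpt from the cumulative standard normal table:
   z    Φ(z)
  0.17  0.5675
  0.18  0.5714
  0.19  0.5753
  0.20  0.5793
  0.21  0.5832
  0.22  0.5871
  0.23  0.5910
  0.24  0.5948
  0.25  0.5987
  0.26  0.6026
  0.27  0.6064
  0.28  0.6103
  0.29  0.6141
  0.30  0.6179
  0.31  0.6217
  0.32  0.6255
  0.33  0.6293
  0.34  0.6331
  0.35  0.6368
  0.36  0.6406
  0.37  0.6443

σ√T = 0.2·√2.5 = 0.3162
d₁ = [ln(457/467) + (0.025 + 0.2²/2)·2.5] / 0.3162 = [-0.0216 + 0.1125] / 0.3162 = 0.2873 ⇒ 0.29
N(d₁) = N(0.29) = 0.6141
Δ_call = N(d₁) = 0.6141

0.6141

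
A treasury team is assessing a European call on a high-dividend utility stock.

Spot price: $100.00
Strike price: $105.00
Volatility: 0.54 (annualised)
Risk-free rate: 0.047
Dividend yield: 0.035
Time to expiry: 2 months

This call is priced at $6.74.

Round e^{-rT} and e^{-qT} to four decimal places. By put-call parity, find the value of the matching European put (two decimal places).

$11.50

e^(−qT) = e^(−0.035·0.1667) = 0.9942;  e^(−rT) = e^(−0.047·0.1667) = 0.9922
Put-call parity: C − P = S·e^(−qT) − K·e^(−rT) = 100·0.9942 − 105·0.9922 = 99.4200 − 104.1810 = -4.7610
P = C − (C − P) = 6.74 − (-4.7610) = 11.5010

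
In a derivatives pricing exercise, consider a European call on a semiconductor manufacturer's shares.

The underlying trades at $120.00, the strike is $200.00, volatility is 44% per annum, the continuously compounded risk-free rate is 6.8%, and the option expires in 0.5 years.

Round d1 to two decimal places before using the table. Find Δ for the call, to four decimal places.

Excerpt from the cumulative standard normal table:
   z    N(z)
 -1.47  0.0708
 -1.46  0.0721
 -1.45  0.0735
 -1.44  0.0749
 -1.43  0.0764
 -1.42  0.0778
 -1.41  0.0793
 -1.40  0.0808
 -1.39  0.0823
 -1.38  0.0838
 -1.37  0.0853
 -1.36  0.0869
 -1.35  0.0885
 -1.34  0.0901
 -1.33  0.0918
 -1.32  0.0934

0.0838

T = 0.5;  σ√T = 0.3111
ln(S/K) + (r + σ²/2)T = ln(120/200) + (0.068 + 0.44²/2)·0.5 = -0.5108 + 0.0824 = -0.4284
d₁ = -0.4284 / 0.3111 = -1.3770 ≈ -1.38
N(d₁) = N(-1.38) = 0.0838
Δ_call = N(d₁) = 0.0838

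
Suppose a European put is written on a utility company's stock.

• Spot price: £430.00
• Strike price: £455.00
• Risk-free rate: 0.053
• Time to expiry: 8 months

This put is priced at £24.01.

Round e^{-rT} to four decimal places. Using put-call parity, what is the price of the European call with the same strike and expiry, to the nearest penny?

£14.80

e^(−rT) = e^(−0.053·0.6667) = 0.9653
Put-call parity: C − P = S − K·e^(−rT) = 430 − 455·0.9653 = 430 − 439.2115 = -9.2115
C = P + (C − P) = 24.01 + (-9.2115) = 14.7985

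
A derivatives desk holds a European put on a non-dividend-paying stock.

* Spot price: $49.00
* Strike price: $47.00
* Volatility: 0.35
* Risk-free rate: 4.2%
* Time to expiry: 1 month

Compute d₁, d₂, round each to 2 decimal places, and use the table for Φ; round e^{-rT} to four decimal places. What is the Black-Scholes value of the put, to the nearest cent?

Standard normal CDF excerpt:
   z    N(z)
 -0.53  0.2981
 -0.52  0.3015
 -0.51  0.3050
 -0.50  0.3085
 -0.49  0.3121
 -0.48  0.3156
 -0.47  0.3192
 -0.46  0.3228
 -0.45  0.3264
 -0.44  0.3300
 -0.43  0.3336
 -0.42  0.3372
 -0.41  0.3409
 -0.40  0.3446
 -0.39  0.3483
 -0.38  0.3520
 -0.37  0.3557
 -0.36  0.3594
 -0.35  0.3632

$1.02

σ√T = 0.35·√0.08333 = 0.1010
ln(S/K) + (r + σ²/2)T = ln(49/47) + (0.042 + 0.35²/2)·0.08333 = 0.0417 + 0.0086 = 0.0503
d₁ = 0.0503 / 0.1010 = 0.4976 ⇒ 0.50
d₂ = d₁ − σ√T = 0.4976 − 0.1010 = 0.3966 ⇒ 0.40
e^(−rT) = e^(−0.042·0.08333) = 0.9965
N(−d₂) = N(-0.40) = 0.3446;  N(−d₁) = N(-0.50) = 0.3085
P = 47·0.9965·0.3446 − 49·0.3085 = 16.1395 − 15.1165 = 1.0230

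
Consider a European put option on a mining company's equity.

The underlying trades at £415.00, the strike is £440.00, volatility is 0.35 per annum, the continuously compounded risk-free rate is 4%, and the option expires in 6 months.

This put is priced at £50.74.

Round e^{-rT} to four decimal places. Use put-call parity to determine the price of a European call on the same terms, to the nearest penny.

£34.45

exp(−rT) = exp(−0.04·0.5) = 0.9802
Put-call parity: C − P = S − K·e^(−rT) = 415 − 440·0.9802 = 415 − 431.2880 = -16.2880
C = P + (C − P) = 50.74 + (-16.2880) = 34.4520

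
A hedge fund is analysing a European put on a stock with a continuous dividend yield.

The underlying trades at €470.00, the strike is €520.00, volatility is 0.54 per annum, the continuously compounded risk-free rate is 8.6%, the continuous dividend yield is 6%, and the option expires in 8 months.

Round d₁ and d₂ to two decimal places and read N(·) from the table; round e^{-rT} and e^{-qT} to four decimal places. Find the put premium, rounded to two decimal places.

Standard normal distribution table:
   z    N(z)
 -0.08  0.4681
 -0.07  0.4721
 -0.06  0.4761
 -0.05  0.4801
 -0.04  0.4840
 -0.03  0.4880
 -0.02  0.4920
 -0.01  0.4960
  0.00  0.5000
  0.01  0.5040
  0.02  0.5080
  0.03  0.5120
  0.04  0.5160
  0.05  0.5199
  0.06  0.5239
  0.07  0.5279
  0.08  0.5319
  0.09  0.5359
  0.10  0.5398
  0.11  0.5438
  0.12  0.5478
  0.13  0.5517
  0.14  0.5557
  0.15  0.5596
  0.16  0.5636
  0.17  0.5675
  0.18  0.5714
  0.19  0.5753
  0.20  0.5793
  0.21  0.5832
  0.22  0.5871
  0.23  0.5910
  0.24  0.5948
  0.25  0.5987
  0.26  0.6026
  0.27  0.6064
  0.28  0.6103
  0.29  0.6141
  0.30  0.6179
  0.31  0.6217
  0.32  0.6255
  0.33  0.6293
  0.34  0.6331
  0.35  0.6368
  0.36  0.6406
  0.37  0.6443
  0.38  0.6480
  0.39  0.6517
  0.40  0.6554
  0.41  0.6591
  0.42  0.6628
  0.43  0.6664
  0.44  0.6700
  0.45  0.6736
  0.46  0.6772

€103.27

σ√T = 0.54 × 0.8165 = 0.4409
d₁ = [ln(470/520) + (0.086 − 0.06 + 0.54²/2)·0.6667] / 0.4409 = [-0.1011 + 0.1145] / 0.4409 = 0.0305 ⇒ 0.03
d₂ = d₁ − σ√T = 0.0305 − 0.4409 = -0.4104 ⇒ -0.41
exp(−qT) = exp(−0.06·0.6667) = 0.9608;  exp(−rT) = exp(−0.086·0.6667) = 0.9443
P = 520·0.9443·N(0.41) − 470·0.9608·N(-0.03) = 520·0.9443·0.6591 − 470·0.9608·0.4880 = 323.6418 − 220.3691 = 103.2727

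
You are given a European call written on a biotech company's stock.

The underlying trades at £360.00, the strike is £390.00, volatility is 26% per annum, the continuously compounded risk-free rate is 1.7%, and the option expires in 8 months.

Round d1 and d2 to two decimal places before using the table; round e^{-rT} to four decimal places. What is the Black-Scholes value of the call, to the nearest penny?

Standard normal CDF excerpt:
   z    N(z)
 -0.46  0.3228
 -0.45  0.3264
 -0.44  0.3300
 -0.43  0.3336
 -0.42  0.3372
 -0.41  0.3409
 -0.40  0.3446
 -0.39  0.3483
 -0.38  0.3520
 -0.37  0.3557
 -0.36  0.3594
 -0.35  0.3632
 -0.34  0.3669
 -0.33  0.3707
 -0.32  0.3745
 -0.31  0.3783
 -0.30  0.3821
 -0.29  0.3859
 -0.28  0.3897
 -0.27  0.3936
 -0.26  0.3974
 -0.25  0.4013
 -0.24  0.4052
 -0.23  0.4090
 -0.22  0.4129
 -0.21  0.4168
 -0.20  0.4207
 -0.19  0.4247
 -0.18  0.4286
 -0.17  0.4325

£20.01

T = 0.6667;  σ√T = 0.2123
d₁ = [ln(360/390) + (0.017 + 0.26²/2)·0.6667] / 0.2123 = [-0.0800 + 0.0339] / 0.2123 = -0.2175 ≈ -0.22
d₂ = d₁ − σ√T = -0.2175 − 0.2123 = -0.4298 ≈ -0.43
e^(−rT) = e^(−0.017·0.6667) = 0.9887
N(d₁) = N(-0.22) = 0.4129;  N(d₂) = N(-0.43) = 0.3336
C = 360·0.4129 − 390·0.9887·0.3336 = 148.6440 − 128.6338 = 20.0102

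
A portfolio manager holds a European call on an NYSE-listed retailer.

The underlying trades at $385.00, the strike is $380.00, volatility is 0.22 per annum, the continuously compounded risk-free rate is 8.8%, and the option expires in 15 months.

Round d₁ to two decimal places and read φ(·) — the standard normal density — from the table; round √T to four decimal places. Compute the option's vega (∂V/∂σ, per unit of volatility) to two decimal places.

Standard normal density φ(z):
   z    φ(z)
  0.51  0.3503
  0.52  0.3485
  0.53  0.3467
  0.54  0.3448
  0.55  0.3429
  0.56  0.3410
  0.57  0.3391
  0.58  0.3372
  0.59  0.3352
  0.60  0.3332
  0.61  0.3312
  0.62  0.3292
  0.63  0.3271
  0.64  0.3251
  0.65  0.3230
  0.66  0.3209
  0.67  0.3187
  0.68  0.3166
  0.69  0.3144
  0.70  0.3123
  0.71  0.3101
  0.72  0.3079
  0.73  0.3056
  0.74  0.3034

σ√T = 0.22·√1.25 = 0.2460
ln(S/K) + (r + σ²/2)T = ln(385/380) + (0.088 + 0.22²/2)·1.25 = 0.0131 + 0.1402 = 0.1533
d₁ = 0.1533 / 0.2460 = 0.6233 ≈ 0.62
√T = √1.25 = 1.1180
φ(d₁) = φ(0.62) = 0.3292
vega = S·φ(d₁)·√T = 385·0.3292·1.1180 = 141.6976

141.70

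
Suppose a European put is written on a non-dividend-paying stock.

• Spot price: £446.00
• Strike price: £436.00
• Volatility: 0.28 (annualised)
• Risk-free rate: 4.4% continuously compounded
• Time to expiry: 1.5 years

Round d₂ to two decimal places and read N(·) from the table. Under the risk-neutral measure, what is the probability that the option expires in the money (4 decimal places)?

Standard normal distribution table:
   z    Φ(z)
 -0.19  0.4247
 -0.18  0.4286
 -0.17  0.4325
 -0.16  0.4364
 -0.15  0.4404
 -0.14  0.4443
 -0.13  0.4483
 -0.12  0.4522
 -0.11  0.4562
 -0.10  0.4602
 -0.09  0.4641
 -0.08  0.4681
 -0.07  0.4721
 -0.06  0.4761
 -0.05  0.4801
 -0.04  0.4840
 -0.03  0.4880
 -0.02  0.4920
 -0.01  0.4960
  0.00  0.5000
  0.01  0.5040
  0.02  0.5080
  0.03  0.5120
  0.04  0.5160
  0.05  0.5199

0.4641

T = 1.5;  σ√T = 0.3429
d₁ = [ln(446/436) + (0.044 + 0.28²/2)·1.5] / 0.3429 = [0.0227 + 0.1248] / 0.3429 = 0.4301 which rounds to 0.43
d₂ = d₁ − σ√T = 0.4301 − 0.3429 = 0.0871 which rounds to 0.09
Risk-neutral Pr[S_T < K] = N(−d₂) = N(-0.09) = 0.4641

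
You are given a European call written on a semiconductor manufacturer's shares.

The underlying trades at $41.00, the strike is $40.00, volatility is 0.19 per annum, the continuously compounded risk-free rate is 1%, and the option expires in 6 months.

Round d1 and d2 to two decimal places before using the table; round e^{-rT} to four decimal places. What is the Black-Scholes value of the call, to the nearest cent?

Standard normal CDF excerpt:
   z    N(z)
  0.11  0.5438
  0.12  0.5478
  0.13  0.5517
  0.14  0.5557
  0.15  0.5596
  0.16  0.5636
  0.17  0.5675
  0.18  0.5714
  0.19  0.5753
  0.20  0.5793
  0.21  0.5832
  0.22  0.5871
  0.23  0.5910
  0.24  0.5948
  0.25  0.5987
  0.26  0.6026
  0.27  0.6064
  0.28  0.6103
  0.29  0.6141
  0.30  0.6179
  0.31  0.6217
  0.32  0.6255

$2.91

T = 0.5;  σ√T = 0.1344
d₁ = [ln(41/40) + (0.01 + 0.19²/2)·0.5] / 0.1344 = [0.0247 + 0.0140] / 0.1344 = 0.2882 ⇒ 0.29
d₂ = d₁ − σ√T = 0.2882 − 0.1344 = 0.1538 ⇒ 0.15
e^(−rT) = e^(−0.01·0.5) = 0.9950
C = 41·N(0.29) − 40·0.9950·N(0.15) = 41·0.6141 − 40·0.9950·0.5596 = 25.1781 − 22.2721 = 2.9060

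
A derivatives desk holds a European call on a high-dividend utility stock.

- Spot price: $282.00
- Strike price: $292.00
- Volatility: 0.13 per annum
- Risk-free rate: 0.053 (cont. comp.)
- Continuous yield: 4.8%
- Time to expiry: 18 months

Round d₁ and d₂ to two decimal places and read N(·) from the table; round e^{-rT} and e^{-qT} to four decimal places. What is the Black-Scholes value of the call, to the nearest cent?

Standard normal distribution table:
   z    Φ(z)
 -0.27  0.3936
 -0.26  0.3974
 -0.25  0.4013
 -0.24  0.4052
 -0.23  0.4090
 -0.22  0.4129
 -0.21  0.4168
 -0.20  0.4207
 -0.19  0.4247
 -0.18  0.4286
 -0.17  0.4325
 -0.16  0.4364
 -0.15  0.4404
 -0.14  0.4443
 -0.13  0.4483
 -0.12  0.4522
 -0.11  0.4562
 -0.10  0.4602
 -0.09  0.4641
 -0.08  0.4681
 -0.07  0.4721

T = 1.5;  σ√T = 0.1592
d₁ = [ln(282/292) + (0.053 − 0.048 + 0.13²/2)·1.5] / 0.1592 = [-0.0348 + 0.0202] / 0.1592 = -0.0921 ⇒ -0.09
d₂ = d₁ − σ√T = -0.0921 − 0.1592 = -0.2514 ⇒ -0.25
exp(−qT) = exp(−0.048·1.5) = 0.9305;  exp(−rT) = exp(−0.053·1.5) = 0.9236
C = 282·0.9305·N(-0.09) − 292·0.9236·N(-0.25) = 282·0.9305·0.4641 − 292·0.9236·0.4013 = 121.7803 − 108.2271 = 13.5532

$13.55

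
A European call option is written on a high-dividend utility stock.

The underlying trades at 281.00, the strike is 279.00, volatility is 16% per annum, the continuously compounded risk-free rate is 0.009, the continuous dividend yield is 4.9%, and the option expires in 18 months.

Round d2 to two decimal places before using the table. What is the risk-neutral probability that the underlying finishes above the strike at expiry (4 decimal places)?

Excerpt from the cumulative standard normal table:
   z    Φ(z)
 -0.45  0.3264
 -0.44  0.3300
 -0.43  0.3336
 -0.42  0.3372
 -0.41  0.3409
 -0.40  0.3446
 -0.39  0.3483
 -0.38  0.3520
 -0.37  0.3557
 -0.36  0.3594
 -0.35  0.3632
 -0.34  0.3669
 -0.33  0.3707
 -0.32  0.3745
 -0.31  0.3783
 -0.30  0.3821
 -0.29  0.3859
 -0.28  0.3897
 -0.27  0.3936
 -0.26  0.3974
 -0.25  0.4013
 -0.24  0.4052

σ√T = 0.16 × 1.2247 = 0.1960
d₁ = [ln(281/279) + (0.009 − 0.049 + ½·0.16²)·1.5] / (σ√T) = (0.0071 − 0.0408) / 0.1960 = -0.1718 → -0.17
d₂ = -0.1718 − 0.1960 = -0.3677 → -0.37
Pr(exercise) under Q = N(d₂) = 0.3557

0.3557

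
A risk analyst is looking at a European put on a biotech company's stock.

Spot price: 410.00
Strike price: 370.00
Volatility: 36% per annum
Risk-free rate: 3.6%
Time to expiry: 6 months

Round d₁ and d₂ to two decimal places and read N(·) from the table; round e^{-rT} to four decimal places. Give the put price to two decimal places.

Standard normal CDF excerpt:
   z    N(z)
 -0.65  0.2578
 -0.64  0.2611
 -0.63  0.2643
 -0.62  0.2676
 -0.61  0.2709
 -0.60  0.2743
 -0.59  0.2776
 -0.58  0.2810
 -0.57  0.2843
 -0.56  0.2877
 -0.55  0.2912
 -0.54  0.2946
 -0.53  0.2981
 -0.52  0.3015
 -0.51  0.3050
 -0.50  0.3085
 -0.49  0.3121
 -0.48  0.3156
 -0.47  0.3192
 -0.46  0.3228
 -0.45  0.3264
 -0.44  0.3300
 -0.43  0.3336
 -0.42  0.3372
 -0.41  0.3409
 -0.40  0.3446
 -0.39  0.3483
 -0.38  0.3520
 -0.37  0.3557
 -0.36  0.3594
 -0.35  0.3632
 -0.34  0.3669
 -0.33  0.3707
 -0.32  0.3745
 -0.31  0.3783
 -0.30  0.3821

19.53

T = 0.5;  σ√T = 0.2546
d₁ = [ln(410/370) + (0.036 + 0.36²/2)·0.5] / 0.2546 = [0.1027 + 0.0504] / 0.2546 = 0.6013 ⇒ 0.60
d₂ = d₁ − σ√T = 0.6013 − 0.2546 = 0.3467 ⇒ 0.35
exp(−rT) = exp(−0.036·0.5) = 0.9822
N(−d₂) = N(-0.35) = 0.3632;  N(−d₁) = N(-0.60) = 0.2743
P = 370·0.9822·0.3632 − 410·0.2743 = 131.9920 − 112.4630 = 19.5290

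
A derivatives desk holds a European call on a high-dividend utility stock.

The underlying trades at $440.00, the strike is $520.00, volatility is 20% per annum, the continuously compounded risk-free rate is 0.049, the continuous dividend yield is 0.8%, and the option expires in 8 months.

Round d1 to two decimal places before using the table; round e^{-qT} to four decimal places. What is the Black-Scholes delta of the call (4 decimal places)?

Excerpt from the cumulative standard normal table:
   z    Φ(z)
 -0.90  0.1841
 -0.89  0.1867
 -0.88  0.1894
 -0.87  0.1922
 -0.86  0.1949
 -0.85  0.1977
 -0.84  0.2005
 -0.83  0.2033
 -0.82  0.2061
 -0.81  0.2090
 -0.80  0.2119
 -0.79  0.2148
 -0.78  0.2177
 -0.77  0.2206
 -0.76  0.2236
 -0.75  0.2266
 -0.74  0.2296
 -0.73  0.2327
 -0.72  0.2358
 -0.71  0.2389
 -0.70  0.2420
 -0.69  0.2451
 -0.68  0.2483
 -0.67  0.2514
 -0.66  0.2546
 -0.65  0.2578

0.2194

T = 0.6667;  σ√T = 0.1633
ln(S/K) + (r − q + σ²/2)T = ln(440/520) + (0.049 − 0.008 + 0.2²/2)·0.6667 = -0.1671 + 0.0407 = -0.1264
d₁ = -0.1264 / 0.1633 = -0.7740 → -0.77
N(d₁) = N(-0.77) = 0.2206
Δ_call = exp(−qT)·N(d₁) = 0.9947·0.2206 = 0.2194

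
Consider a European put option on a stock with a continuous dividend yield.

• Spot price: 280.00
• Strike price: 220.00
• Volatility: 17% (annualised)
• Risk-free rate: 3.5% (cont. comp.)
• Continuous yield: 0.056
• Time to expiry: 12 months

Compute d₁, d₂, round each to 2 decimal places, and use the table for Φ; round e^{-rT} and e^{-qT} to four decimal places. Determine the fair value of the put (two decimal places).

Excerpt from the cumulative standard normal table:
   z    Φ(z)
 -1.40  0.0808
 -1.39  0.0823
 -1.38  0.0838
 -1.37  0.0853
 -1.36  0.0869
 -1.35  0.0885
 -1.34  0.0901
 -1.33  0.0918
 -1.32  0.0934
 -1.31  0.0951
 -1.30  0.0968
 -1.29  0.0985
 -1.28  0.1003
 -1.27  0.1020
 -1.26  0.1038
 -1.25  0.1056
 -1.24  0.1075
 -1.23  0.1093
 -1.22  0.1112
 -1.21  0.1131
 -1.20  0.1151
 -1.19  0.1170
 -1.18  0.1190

σ√T = 0.17·√1 = 0.1700
ln(S/K) + (r − q + σ²/2)T = ln(280/220) + (0.035 − 0.056 + 0.17²/2)·1 = 0.2412 − 0.0065 = 0.2346
d₁ = 0.2346 / 0.1700 = 1.3801 which rounds to 1.38
d₂ = d₁ − σ√T = 1.3801 − 0.1700 = 1.2101 which rounds to 1.21
e^(−qT) = e^(−0.056·1) = 0.9455;  e^(−rT) = e^(−0.035·1) = 0.9656
P = 220·0.9656·N(-1.21) − 280·0.9455·N(-1.38) = 220·0.9656·0.1131 − 280·0.9455·0.0838 = 24.0261 − 22.1852 = 1.8408

1.84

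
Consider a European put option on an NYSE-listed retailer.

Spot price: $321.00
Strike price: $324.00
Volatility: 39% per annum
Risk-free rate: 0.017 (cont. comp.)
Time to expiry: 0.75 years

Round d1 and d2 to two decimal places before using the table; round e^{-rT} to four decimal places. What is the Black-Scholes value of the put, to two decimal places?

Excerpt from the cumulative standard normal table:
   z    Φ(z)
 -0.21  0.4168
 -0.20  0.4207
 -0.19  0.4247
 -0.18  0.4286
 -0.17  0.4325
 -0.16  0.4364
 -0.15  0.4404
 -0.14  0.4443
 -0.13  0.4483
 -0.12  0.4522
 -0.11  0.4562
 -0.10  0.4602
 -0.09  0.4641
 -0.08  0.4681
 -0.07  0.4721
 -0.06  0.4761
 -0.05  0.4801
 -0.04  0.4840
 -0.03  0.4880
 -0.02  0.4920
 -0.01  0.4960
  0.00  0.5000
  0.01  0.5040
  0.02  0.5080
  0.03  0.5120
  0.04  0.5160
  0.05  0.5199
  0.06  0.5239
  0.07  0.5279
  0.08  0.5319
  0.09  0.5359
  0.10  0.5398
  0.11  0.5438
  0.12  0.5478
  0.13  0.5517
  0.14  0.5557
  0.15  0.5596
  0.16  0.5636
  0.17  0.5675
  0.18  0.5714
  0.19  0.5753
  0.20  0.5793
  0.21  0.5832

σ√T = 0.39 × 0.8660 = 0.3377
ln(S/K) + (r + σ²/2)T = ln(321/324) + (0.017 + 0.39²/2)·0.75 = -0.0093 + 0.0698 = 0.0605
d₁ = 0.0605 / 0.3377 = 0.1791 which rounds to 0.18
d₂ = d₁ − σ√T = 0.1791 − 0.3377 = -0.1587 which rounds to -0.16
e^(−rT) = e^(−0.017·0.75) = 0.9873
P = 324·0.9873·N(0.16) − 321·N(-0.18) = 324·0.9873·0.5636 − 321·0.4286 = 180.2873 − 137.5806 = 42.7067

$42.71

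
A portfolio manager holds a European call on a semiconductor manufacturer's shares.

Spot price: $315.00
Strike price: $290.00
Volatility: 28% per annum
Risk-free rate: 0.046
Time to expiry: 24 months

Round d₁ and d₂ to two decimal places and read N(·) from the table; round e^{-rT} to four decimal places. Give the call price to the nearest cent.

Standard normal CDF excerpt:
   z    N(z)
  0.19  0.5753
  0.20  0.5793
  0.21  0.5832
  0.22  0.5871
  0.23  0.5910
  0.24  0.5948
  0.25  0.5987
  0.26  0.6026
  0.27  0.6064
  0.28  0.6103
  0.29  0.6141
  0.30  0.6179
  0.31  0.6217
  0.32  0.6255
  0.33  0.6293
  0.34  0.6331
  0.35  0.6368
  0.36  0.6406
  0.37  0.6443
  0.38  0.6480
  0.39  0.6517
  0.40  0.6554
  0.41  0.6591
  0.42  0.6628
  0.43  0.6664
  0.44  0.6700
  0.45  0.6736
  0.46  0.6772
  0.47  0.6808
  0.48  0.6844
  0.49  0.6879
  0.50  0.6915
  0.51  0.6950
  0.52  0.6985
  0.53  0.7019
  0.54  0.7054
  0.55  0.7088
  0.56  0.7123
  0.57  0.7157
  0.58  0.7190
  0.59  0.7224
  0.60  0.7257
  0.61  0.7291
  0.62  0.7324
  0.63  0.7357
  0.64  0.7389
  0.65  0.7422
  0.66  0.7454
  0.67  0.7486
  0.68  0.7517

$75.42

σ√T = 0.28·√2 = 0.3960
d₁ = [ln(315/290) + (0.046 + 0.28²/2)·2] / 0.3960 = [0.0827 + 0.1704] / 0.3960 = 0.6392 which rounds to 0.64
d₂ = d₁ − σ√T = 0.6392 − 0.3960 = 0.2432 which rounds to 0.24
exp(−rT) = exp(−0.046·2) = 0.9121
N(d₁) = N(0.64) = 0.7389;  N(d₂) = N(0.24) = 0.5948
C = 315·0.7389 − 290·0.9121·0.5948 = 232.7535 − 157.3300 = 75.4235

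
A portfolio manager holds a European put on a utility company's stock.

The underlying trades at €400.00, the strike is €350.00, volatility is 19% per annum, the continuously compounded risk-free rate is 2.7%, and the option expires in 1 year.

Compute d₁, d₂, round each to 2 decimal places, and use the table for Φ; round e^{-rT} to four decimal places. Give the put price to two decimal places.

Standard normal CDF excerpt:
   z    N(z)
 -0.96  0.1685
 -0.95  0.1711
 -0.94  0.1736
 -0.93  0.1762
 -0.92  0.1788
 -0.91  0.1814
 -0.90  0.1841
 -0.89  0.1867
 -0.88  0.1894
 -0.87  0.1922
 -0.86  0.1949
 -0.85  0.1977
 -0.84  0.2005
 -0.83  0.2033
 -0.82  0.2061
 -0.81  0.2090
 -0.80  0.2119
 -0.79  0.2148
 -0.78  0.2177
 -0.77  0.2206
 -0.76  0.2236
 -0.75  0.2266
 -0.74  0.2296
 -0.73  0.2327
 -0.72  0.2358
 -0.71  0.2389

σ√T = 0.19 × 1.0000 = 0.1900
d₁ = [ln(400/350) + (0.027 + 0.19²/2)·1] / 0.1900 = [0.1335 + 0.0450] / 0.1900 = 0.9399 which rounds to 0.94
d₂ = d₁ − σ√T = 0.9399 − 0.1900 = 0.7499 which rounds to 0.75
e^(−rT) = e^(−0.027·1) = 0.9734
N(−d₂) = N(-0.75) = 0.2266;  N(−d₁) = N(-0.94) = 0.1736
P = 350·0.9734·0.2266 − 400·0.1736 = 77.2004 − 69.4400 = 7.7604

€7.76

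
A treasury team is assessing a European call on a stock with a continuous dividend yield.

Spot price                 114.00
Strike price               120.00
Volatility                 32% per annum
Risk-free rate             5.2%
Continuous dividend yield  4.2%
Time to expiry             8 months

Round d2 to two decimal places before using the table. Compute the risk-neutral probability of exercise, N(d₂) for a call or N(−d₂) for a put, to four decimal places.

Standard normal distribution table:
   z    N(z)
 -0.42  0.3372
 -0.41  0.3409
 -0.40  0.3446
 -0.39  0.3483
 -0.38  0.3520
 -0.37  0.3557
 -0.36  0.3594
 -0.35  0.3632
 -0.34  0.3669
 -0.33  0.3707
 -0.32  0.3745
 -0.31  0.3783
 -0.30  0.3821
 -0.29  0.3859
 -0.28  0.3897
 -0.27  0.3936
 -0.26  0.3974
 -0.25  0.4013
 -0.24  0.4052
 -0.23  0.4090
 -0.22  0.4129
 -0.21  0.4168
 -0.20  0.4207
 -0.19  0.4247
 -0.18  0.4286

σ√T = 0.32·√0.6667 = 0.2613
ln(S/K) + (r − q + σ²/2)T = ln(114/120) + (0.052 − 0.042 + 0.32²/2)·0.6667 = -0.0513 + 0.0408 = -0.0105
d₁ = -0.0105 / 0.2613 = -0.0402 → -0.04
d₂ = d₁ − σ√T = -0.0402 − 0.2613 = -0.3014 → -0.30
Risk-neutral Pr[S_T > K] = N(d₂) = N(-0.30) = 0.3821

0.3821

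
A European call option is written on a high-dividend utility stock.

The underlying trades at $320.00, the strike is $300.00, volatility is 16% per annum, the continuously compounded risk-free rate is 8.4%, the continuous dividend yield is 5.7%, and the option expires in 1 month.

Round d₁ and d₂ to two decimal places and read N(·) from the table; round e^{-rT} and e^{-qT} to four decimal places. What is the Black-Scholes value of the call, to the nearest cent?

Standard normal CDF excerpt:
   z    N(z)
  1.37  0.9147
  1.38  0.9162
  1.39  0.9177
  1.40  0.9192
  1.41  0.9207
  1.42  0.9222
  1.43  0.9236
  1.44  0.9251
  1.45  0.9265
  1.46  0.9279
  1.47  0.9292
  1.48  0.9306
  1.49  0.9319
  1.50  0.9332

$21.22

σ√T = 0.16·√0.08333 = 0.0462
d₁ = [ln(320/300) + (0.084 − 0.057 + 0.16²/2)·0.08333] / 0.0462 = [0.0645 + 0.0033] / 0.0462 = 1.4691 ⇒ 1.47
d₂ = d₁ − σ√T = 1.4691 − 0.0462 = 1.4229 ⇒ 1.42
exp(−qT) = exp(−0.057·0.08333) = 0.9953;  exp(−rT) = exp(−0.084·0.08333) = 0.9930
C = 320·0.9953·N(1.47) − 300·0.9930·N(1.42) = 320·0.9953·0.9292 − 300·0.9930·0.9222 = 295.9465 − 274.7234 = 21.2231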